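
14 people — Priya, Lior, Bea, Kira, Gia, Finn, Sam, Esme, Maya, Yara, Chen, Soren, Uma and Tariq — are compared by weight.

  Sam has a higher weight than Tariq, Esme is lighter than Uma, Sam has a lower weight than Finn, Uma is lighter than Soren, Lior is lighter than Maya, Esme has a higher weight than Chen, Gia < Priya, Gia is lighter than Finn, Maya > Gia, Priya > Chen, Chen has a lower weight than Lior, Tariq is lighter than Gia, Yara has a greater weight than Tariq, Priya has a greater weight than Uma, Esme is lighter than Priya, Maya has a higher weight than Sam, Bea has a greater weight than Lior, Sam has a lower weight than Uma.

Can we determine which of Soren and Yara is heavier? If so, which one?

undetermined

Following every chain through Soren: below Soren we get Tariq, Chen, Esme, Sam, Uma.
Yara is not reached, and no chain runs the other way from Yara to Soren.
So the given relations leave the order of Soren and Yara undetermined.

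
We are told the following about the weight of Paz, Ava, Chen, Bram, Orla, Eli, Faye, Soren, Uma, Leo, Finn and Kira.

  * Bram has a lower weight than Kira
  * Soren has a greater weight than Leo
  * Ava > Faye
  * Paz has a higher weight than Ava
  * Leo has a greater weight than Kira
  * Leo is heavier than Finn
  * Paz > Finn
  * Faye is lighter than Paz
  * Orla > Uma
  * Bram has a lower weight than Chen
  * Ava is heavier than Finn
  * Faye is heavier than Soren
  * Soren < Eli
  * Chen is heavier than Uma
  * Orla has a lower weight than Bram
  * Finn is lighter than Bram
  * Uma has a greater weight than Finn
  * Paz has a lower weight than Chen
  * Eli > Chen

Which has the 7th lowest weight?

Piecing the relations together gives one ordering: Finn < Uma < Orla < Bram < Kira < Leo < Soren < Faye < Ava < Paz < Chen < Eli.
The 7th smallest is Soren.

Soren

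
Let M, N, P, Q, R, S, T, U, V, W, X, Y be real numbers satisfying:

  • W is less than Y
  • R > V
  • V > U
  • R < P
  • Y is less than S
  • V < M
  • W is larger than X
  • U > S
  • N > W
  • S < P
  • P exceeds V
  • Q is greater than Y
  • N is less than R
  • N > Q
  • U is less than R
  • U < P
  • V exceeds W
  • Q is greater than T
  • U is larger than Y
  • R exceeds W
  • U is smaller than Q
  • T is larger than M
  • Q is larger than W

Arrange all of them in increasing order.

Each adjacent pair is fixed by a given relation: X < W; W < Y; Y < S; S < U; U < V; V < M; M < T; T < Q; Q < N; N < R; R < P. Chaining them end to end gives the full order.

X < W < Y < S < U < V < M < T < Q < N < R < P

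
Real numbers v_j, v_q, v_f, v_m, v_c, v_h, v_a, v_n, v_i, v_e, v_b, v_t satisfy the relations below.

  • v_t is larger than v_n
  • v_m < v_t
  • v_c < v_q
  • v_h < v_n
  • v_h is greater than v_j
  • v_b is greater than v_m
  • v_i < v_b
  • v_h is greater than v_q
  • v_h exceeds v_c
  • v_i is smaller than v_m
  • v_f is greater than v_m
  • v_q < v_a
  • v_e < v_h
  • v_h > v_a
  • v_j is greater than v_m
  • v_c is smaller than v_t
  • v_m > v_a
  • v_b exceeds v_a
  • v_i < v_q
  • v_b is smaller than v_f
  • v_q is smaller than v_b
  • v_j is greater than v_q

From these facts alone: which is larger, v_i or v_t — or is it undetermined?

Link the given pairs in sequence: v_i < v_q; v_q < v_a; v_a < v_m; v_m < v_j; v_j < v_h; v_h < v_n; v_n < v_t.
Chaining these gives v_i < v_q < v_a < v_m < v_j < v_h < v_n < v_t.
So v_t is larger.

v_t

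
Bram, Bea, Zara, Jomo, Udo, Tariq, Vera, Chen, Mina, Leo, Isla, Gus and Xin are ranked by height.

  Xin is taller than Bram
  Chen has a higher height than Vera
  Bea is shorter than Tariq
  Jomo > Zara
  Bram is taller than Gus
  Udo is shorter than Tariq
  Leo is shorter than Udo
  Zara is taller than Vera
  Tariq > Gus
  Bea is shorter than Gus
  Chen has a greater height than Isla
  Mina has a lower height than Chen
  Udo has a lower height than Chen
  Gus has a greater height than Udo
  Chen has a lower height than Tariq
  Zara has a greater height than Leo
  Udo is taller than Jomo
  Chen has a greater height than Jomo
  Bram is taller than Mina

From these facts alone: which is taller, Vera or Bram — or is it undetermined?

Vera < Zara and Zara < Jomo give Vera < Jomo.
With Jomo < Udo: Vera < Zara < Jomo < Udo.
Then Udo < Gus extends the chain to Gus.
Then Gus < Bram extends the chain to Bram.
So Bram is taller.

Bram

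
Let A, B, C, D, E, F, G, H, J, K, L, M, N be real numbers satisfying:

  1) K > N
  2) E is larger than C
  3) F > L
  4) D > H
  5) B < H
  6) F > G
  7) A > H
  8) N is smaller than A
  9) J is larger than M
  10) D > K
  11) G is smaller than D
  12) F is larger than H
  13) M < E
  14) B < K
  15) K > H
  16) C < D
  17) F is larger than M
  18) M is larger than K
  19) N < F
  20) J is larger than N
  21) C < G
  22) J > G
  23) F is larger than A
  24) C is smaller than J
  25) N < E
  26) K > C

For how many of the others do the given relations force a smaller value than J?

7

The elements the relations force below J are B, H, N, C, K, M, G — no chain reaches any other.
That is 7.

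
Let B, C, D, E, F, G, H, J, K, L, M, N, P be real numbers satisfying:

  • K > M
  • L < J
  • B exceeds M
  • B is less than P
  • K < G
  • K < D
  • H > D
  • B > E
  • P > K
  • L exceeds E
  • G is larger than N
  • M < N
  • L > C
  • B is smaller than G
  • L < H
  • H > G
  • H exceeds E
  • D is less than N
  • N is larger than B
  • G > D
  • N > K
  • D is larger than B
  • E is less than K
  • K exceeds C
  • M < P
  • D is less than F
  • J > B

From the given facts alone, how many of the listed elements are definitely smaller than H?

9

From H the given relations immediately reach E, L, D, G.
From those, C, B, K, N — 8 in total.
From those, M — 9 in total.
No other element is forced below H by the given relations, so the count is 9.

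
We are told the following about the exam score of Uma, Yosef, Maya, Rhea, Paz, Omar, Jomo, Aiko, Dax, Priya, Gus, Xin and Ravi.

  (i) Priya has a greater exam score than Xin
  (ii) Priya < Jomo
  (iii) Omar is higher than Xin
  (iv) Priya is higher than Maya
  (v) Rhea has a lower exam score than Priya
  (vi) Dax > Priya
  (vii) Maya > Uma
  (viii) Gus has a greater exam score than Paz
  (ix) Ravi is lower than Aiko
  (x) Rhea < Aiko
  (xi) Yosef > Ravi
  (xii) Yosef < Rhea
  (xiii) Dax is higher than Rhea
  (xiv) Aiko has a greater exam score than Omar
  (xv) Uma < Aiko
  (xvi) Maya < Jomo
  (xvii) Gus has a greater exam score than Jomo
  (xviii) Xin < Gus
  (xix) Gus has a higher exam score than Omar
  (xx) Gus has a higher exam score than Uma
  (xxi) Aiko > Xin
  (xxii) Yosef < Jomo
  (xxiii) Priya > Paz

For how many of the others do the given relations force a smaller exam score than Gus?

10

Directly below Gus: Uma, Paz, Xin, Omar, Jomo.
One step further: Yosef, Maya, Priya (8 so far).
One step further: Ravi, Rhea (10 so far).
Nothing else is reachable below Gus; 10 in all.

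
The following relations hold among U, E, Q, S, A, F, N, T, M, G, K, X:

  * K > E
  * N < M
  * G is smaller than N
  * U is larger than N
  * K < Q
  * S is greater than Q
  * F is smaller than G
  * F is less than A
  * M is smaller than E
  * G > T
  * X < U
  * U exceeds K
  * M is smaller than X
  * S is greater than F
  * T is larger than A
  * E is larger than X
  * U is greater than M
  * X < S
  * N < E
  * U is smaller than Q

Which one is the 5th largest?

E

Chaining the given pairs: F < A < T < G < N < M < X < E < K < U < Q < S.
The 5th largest is E.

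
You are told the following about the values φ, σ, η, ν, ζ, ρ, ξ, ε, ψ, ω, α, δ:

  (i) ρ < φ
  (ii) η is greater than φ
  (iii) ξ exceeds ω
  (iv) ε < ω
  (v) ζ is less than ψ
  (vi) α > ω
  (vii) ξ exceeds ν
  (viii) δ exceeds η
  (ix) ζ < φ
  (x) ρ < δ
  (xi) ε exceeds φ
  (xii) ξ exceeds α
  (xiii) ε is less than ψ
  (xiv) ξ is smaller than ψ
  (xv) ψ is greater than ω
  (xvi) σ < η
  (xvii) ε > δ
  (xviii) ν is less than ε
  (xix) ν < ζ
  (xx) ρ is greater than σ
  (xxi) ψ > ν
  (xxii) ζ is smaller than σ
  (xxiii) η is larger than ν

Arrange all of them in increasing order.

The consecutive links are each given: ν < ζ; ζ < σ; σ < ρ; ρ < φ; φ < η; η < δ; δ < ε; ε < ω; ω < α; α < ξ; ξ < ψ.

ν < ζ < σ < ρ < φ < η < δ < ε < ω < α < ξ < ψ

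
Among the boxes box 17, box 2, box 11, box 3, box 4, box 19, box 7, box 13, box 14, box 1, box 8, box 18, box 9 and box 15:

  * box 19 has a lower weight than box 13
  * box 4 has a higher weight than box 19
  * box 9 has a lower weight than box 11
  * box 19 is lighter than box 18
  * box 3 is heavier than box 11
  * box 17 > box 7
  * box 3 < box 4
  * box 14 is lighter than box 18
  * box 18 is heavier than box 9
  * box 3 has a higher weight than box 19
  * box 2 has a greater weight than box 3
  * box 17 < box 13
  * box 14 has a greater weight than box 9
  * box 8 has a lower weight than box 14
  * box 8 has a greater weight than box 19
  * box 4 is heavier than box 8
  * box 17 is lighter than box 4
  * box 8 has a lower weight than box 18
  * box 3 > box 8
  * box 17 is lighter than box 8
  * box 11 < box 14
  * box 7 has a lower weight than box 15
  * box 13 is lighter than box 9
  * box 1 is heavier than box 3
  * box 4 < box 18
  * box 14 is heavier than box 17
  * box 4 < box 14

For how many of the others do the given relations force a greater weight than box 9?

From box 9 the given relations immediately reach box 11, box 14, box 18.
From those, box 3 — 4 in total.
From those, box 4, box 2, box 1 — 7 in total.
No other element is forced above box 9 by the given relations, so the count is 7.

7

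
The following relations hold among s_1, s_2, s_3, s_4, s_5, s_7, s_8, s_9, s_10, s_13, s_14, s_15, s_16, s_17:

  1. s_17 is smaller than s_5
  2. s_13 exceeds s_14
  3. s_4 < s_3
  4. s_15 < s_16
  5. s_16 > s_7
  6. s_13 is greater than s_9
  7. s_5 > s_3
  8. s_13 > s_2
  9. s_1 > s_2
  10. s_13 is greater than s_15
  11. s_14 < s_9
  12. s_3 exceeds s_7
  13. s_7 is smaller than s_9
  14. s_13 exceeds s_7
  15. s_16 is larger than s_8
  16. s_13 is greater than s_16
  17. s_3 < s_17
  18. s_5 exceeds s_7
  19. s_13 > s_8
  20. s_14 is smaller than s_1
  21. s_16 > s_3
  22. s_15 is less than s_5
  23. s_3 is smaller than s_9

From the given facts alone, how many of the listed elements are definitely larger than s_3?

5

The elements the relations force above s_3 are s_17, s_16, s_9, s_13, s_5 — no chain reaches any other.
That is 5.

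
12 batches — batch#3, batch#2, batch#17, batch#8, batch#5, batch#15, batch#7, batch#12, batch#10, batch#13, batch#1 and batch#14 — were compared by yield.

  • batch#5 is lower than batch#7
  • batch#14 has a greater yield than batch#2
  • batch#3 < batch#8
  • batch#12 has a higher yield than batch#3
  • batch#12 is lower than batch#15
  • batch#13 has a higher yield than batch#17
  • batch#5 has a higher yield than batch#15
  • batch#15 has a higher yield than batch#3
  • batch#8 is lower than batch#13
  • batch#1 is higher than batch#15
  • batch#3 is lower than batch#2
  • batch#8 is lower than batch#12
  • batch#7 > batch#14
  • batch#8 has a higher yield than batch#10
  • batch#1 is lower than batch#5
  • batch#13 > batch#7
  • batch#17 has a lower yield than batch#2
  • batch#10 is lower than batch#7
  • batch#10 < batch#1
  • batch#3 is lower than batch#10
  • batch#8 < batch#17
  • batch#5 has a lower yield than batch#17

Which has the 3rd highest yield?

The consecutive relations fix a unique order: batch#3 < batch#10 < batch#8 < batch#12 < batch#15 < batch#1 < batch#5 < batch#17 < batch#2 < batch#14 < batch#7 < batch#13.
Counting 3 from the largest end gives batch#14.

batch#14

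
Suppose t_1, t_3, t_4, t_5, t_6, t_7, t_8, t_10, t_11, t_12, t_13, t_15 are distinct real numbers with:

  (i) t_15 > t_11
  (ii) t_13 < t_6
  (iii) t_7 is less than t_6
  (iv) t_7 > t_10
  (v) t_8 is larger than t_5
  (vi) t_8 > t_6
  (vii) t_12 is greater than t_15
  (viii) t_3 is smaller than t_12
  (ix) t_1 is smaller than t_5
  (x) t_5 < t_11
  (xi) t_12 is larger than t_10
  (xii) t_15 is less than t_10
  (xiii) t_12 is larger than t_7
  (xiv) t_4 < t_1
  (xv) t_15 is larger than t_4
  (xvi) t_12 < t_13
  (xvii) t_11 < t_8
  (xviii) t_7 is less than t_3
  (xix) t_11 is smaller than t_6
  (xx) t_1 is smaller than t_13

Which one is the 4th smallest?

t_11

Piecing the relations together gives one ordering: t_4 < t_1 < t_5 < t_11 < t_15 < t_10 < t_7 < t_3 < t_12 < t_13 < t_6 < t_8.
The 4th smallest is t_11.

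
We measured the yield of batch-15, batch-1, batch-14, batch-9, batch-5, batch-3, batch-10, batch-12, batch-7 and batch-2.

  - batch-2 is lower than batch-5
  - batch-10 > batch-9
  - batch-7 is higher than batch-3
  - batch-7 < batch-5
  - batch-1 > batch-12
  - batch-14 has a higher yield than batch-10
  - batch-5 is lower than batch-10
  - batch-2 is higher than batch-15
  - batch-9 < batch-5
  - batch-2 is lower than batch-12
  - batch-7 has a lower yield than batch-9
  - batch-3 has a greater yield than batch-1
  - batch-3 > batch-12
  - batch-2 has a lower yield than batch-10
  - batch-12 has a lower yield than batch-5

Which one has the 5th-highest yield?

batch-7

Piecing the relations together gives one ordering: batch-15 < batch-2 < batch-12 < batch-1 < batch-3 < batch-7 < batch-9 < batch-5 < batch-10 < batch-14.
Counting 5 from the largest end gives batch-7.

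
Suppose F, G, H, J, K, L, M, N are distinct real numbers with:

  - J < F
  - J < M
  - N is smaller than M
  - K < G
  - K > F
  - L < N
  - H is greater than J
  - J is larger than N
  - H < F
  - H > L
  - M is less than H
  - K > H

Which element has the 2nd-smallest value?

N

The consecutive relations fix a unique order: L < N < J < M < H < F < K < G.
The 2nd smallest is N.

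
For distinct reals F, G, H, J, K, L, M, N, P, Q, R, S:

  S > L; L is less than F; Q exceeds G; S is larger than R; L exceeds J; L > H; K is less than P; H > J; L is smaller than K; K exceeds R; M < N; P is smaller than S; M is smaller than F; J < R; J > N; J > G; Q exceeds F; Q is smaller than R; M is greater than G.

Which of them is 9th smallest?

R

Chaining the given pairs: G < M < N < J < H < L < F < Q < R < K < P < S.
The 9th smallest is R.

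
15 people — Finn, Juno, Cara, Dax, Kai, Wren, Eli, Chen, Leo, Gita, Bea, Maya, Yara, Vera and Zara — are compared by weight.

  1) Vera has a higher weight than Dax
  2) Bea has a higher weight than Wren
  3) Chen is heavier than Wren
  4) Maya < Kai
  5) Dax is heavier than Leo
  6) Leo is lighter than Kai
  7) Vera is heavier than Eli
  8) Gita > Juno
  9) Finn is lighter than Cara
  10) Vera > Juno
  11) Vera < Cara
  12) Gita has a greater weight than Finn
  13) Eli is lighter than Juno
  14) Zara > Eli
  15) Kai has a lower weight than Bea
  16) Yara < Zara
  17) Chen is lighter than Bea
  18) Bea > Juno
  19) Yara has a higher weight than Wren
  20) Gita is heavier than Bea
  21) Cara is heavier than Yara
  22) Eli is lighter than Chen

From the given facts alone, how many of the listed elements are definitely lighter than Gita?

The elements the relations force below Gita are Maya, Leo, Finn, Wren, Kai, Eli, Juno, Chen, Bea — no chain reaches any other.
That is 9.

9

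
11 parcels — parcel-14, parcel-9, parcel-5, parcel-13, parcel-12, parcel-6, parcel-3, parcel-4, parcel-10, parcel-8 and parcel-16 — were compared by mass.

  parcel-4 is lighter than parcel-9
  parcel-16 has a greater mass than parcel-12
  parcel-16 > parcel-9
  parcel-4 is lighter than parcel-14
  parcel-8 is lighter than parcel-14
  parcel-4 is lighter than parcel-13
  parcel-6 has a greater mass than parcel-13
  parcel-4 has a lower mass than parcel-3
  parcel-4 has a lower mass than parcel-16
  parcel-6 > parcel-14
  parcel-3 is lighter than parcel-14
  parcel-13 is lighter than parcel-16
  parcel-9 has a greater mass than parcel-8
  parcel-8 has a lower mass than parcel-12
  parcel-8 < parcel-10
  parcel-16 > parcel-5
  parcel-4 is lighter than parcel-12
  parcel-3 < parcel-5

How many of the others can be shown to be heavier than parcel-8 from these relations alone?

Directly above parcel-8: parcel-14, parcel-10, parcel-9, parcel-12.
One step further: parcel-6, parcel-16 (6 so far).
Nothing else is reachable above parcel-8; 6 in all.

6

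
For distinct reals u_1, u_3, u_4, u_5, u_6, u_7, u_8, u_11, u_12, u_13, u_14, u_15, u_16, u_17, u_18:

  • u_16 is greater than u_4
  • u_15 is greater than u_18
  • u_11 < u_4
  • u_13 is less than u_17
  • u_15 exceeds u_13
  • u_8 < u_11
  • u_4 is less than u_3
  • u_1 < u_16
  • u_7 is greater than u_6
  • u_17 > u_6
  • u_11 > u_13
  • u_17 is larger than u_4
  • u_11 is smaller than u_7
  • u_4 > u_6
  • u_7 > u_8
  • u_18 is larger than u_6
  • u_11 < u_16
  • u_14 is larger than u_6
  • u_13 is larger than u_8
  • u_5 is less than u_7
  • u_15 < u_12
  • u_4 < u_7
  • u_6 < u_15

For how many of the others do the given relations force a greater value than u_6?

9

Directly above u_6: u_4, u_14, u_17, u_18, u_15, u_7.
One step further: u_3, u_16, u_12 (9 so far).
No other element is forced above u_6 by the given relations, so the count is 9.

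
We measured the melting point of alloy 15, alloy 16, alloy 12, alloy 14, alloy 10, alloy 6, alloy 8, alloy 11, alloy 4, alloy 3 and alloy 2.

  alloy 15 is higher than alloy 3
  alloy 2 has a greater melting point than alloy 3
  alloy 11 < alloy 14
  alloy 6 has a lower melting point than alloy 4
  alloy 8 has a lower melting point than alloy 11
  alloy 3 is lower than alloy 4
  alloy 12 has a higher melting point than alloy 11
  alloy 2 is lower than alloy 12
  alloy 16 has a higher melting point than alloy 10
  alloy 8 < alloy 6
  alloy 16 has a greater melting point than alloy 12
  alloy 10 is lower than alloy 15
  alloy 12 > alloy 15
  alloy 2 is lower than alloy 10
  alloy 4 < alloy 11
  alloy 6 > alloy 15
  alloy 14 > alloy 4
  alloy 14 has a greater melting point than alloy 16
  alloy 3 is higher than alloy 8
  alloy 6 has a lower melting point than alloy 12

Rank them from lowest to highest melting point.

alloy 8 < alloy 3 < alloy 2 < alloy 10 < alloy 15 < alloy 6 < alloy 4 < alloy 11 < alloy 12 < alloy 16 < alloy 14

The consecutive links are each given: alloy 8 < alloy 3; alloy 3 < alloy 2; alloy 2 < alloy 10; alloy 10 < alloy 15; alloy 15 < alloy 6; alloy 6 < alloy 4; alloy 4 < alloy 11; alloy 11 < alloy 12; alloy 12 < alloy 16; alloy 16 < alloy 14.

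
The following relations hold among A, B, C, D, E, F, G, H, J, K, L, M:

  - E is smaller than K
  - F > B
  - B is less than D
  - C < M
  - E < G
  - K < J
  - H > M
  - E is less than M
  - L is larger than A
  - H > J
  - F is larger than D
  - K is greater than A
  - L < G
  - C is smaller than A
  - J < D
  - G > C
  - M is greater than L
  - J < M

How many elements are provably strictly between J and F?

1

Chaining upward from J reaches: M, D, H.
Chaining downward from F reaches: E, C, A, B, K, D.
Strictly between J and F are those in both lists: D — 1 element.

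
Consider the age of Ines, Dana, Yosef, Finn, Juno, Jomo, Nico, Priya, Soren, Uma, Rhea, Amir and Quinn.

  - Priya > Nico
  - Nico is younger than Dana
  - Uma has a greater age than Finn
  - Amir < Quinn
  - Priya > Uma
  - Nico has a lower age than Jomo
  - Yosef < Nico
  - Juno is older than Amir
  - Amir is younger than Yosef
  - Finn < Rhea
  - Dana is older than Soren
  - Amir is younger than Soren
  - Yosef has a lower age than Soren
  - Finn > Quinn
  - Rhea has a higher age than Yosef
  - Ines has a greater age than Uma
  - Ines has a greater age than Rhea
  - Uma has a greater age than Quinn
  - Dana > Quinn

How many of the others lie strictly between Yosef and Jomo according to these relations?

1

Chaining upward from Yosef reaches: Rhea, Soren, Nico, Dana, Ines, Priya.
Chaining downward from Jomo reaches: Amir, Nico.
Strictly between Yosef and Jomo are those in both lists: Nico — 1 element.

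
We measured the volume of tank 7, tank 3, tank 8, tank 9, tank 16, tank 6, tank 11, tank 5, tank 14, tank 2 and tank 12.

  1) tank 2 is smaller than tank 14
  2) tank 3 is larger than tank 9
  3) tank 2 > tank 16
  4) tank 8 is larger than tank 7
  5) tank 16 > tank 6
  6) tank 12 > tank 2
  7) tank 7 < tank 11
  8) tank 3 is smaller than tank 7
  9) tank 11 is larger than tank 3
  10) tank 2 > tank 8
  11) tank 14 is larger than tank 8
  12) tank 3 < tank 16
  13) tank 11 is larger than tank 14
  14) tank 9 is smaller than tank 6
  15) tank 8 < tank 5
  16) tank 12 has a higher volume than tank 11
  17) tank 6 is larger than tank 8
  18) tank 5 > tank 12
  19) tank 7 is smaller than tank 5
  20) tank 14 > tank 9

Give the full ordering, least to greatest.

The consecutive links are each given: tank 9 < tank 3; tank 3 < tank 7; tank 7 < tank 8; tank 8 < tank 6; tank 6 < tank 16; tank 16 < tank 2; tank 2 < tank 14; tank 14 < tank 11; tank 11 < tank 12; tank 12 < tank 5.

tank 9 < tank 3 < tank 7 < tank 8 < tank 6 < tank 16 < tank 2 < tank 14 < tank 11 < tank 12 < tank 5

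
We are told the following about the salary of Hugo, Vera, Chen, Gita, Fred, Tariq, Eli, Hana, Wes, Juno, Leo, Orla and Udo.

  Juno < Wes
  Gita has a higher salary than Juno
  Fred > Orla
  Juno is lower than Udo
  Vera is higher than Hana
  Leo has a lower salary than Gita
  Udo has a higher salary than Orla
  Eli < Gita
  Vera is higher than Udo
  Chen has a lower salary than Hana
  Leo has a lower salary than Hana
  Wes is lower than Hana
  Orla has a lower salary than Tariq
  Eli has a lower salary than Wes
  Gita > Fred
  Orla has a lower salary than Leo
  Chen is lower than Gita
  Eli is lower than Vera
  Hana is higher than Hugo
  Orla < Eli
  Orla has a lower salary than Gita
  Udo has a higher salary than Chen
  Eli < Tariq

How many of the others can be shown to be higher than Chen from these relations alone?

The elements the relations force above Chen are Udo, Hana, Gita, Vera — no chain reaches any other.
That is 4.

4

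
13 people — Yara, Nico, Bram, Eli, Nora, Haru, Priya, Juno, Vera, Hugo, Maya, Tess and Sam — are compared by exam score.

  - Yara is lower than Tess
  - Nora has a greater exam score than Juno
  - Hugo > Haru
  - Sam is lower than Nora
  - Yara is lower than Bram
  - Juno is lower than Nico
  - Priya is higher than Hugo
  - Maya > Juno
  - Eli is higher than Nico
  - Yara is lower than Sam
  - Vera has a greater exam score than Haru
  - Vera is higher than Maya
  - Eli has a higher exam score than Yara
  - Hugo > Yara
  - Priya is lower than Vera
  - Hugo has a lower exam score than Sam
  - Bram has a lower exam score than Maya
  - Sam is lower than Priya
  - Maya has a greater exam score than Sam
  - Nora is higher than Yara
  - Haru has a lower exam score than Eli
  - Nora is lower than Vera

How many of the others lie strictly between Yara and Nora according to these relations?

2

The relations place Yara below Nora. An element lies strictly between them when it is forced above Yara and also forced below Nora.
Above Yara: {Hugo, Tess, Eli, Sam, Bram, Maya, Priya, Vera}. Below Nora: {Haru, Hugo, Juno, Sam}.
Intersection: {Hugo, Sam} — 2.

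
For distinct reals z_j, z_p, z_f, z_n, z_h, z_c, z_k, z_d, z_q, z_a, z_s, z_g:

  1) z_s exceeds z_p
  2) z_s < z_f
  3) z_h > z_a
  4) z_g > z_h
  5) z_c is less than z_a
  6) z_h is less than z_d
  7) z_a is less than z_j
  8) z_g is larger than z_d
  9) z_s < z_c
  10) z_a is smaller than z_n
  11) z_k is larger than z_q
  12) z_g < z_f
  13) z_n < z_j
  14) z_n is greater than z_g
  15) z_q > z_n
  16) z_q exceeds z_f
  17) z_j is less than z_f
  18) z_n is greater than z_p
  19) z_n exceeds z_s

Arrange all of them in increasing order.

The consecutive links are each given: z_p < z_s; z_s < z_c; z_c < z_a; z_a < z_h; z_h < z_d; z_d < z_g; z_g < z_n; z_n < z_j; z_j < z_f; z_f < z_q; z_q < z_k.

z_p < z_s < z_c < z_a < z_h < z_d < z_g < z_n < z_j < z_f < z_q < z_k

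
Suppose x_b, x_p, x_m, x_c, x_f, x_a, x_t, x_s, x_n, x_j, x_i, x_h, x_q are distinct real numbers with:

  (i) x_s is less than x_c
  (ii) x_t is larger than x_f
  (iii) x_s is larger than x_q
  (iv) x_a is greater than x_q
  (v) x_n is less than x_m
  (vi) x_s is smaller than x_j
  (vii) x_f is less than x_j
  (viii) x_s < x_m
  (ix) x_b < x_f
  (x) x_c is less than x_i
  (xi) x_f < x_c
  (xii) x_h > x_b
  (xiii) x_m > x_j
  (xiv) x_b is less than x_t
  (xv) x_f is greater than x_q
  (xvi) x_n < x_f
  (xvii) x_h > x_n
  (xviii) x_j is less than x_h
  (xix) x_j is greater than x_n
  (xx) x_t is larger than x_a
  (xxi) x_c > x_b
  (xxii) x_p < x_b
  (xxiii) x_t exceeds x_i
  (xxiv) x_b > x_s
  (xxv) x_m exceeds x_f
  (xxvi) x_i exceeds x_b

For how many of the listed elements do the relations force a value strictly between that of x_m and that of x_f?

Chaining upward from x_f reaches: x_j, x_c, x_h, x_i, x_t.
Chaining downward from x_m reaches: x_q, x_s, x_p, x_b, x_n, x_j.
Strictly between x_f and x_m are those in both lists: x_j — 1 element.

1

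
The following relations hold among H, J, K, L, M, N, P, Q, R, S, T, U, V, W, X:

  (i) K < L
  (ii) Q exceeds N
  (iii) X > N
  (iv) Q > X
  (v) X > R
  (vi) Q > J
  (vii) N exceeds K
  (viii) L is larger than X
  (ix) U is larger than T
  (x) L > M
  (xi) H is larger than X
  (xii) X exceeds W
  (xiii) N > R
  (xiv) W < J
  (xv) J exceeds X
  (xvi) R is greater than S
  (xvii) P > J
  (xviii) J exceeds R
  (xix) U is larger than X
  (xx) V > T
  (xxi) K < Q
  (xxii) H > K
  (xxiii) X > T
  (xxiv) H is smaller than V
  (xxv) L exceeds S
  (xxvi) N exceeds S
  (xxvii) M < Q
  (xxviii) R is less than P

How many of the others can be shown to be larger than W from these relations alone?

8

The elements the relations force above W are X, J, P, H, U, L, V, Q — no chain reaches any other.
That is 8.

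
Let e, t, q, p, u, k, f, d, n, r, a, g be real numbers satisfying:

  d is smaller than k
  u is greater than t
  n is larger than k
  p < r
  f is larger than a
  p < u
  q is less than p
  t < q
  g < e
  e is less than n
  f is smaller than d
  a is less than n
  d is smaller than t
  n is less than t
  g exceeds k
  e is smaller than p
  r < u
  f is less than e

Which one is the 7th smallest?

The consecutive relations fix a unique order: a < f < d < k < g < e < n < t < q < p < r < u.
The 7th smallest is n.

n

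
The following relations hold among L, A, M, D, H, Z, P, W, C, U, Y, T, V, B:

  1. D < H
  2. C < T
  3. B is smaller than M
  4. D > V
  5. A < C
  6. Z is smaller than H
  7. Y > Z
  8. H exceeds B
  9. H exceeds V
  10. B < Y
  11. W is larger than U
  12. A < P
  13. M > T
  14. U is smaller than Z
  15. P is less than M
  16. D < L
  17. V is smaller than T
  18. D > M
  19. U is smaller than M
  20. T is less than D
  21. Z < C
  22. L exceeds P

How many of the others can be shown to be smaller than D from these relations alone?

9

The elements the relations force below D are V, A, U, Z, B, C, T, P, M — no chain reaches any other.
That is 9.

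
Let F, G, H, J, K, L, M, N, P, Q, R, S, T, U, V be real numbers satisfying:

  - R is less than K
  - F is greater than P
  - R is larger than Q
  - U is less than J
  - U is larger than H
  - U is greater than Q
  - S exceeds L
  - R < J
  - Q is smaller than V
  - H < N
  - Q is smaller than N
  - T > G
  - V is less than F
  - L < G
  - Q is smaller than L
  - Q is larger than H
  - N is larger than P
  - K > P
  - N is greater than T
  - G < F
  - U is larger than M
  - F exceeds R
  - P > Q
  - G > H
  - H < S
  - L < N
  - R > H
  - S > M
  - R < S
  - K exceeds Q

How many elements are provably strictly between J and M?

Chaining upward from M reaches: U, S.
Chaining downward from J reaches: H, Q, R, U.
Strictly between M and J are those in both lists: U — 1 element.

1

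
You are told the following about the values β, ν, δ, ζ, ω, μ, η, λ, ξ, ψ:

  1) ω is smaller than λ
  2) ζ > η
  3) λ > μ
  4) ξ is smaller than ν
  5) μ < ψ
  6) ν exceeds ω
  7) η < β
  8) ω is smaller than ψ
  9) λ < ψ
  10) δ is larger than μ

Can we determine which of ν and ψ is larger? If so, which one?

Following every chain through ψ: below ψ we get μ, ω, λ.
ν is not reached, and no chain runs the other way from ν to ψ.
So the given relations leave the order of ψ and ν undetermined.

undetermined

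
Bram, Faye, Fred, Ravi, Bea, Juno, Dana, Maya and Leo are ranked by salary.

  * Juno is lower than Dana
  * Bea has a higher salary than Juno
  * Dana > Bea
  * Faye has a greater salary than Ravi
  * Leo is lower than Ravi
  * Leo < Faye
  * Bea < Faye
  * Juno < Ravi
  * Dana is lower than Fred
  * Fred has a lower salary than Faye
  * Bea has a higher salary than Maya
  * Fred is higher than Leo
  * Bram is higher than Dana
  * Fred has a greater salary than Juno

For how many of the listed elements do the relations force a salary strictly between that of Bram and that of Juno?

2

Chaining upward from Juno reaches: Bea, Dana, Fred, Ravi, Faye.
Chaining downward from Bram reaches: Maya, Bea, Dana.
Strictly between Juno and Bram are those in both lists: Bea, Dana — 2 elements.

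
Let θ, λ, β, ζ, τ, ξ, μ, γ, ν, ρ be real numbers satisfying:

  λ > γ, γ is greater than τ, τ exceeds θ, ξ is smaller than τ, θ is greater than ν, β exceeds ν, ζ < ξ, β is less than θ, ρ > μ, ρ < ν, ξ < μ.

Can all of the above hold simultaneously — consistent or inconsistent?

consistent

The single ordering ζ < ξ < μ < ρ < ν < β < θ < τ < γ < λ satisfies every listed relation, so no contradiction arises.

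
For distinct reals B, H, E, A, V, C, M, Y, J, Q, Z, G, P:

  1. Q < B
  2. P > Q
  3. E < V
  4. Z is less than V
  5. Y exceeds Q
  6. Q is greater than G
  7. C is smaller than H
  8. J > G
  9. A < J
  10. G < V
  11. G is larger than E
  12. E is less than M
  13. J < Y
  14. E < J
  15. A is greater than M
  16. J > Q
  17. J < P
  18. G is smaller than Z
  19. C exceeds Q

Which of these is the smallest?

Chaining upward from E: directly above it, M, G, J, V; then Z, Q, A, Y, P; then C, B; then H.
That covers every other element, and nothing is given below E, so E is the smallest.

E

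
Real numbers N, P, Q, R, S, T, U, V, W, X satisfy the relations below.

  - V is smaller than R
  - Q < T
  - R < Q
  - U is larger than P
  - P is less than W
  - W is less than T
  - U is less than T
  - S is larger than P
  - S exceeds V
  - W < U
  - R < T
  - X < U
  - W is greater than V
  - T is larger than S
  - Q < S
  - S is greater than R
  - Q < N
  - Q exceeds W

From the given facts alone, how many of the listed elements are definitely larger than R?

From R the given relations immediately reach Q, S, T.
From those, N — 4 in total.
No other element is forced above R by the given relations, so the count is 4.

4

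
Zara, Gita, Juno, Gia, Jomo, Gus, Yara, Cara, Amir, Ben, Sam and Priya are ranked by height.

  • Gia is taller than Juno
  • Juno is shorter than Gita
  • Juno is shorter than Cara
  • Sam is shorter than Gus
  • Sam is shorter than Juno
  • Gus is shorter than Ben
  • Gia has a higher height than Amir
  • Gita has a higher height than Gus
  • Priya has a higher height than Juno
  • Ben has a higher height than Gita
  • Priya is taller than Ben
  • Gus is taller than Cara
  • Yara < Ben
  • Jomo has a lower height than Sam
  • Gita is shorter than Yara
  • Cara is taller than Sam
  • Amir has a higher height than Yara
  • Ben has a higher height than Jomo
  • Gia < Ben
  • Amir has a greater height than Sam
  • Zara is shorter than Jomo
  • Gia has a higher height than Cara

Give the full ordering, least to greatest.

Each adjacent pair is fixed by a given relation: Zara < Jomo; Jomo < Sam; Sam < Juno; Juno < Cara; Cara < Gus; Gus < Gita; Gita < Yara; Yara < Amir; Amir < Gia; Gia < Ben; Ben < Priya. Chaining them end to end gives the full order.

Zara < Jomo < Sam < Juno < Cara < Gus < Gita < Yara < Amir < Gia < Ben < Priya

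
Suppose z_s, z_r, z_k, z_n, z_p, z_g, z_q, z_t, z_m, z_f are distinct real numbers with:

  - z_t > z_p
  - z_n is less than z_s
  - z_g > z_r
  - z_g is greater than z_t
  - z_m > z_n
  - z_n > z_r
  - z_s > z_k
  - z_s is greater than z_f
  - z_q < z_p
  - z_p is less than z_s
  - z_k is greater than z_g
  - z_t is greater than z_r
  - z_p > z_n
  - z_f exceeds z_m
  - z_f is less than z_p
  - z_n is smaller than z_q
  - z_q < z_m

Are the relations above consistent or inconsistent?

Every relation is compatible with z_r < z_n < z_q < z_m < z_f < z_p < z_t < z_g < z_k < z_s; the set is consistent.

consistent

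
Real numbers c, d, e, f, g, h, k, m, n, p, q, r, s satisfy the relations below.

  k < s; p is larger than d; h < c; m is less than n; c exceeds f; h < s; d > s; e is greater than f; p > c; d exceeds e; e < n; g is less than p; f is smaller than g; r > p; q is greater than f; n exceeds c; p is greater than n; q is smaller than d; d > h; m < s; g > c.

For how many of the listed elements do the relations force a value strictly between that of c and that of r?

Chaining upward from c reaches: g, n, p.
Chaining downward from r reaches: m, h, f, q, e, k, s, d, g, n, p.
Strictly between c and r are those in both lists: g, n, p — 3 elements.

3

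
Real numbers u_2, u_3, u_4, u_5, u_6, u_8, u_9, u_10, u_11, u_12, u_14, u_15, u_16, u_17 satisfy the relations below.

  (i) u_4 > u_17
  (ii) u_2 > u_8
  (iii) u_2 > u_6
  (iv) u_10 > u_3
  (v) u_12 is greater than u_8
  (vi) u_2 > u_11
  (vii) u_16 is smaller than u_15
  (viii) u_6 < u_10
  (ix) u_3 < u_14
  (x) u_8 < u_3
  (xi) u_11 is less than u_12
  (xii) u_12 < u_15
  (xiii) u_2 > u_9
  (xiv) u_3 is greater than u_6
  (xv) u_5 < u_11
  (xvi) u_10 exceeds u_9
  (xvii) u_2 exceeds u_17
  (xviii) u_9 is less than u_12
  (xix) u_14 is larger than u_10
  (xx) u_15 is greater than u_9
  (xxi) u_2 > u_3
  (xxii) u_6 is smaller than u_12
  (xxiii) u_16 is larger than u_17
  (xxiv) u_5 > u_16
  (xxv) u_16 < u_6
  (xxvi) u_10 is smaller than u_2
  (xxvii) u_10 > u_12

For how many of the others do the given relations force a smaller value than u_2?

10

Directly below u_2: u_17, u_8, u_6, u_9, u_11, u_3, u_10.
One step further: u_16, u_5, u_12 (10 so far).
Nothing else is reachable below u_2; 10 in all.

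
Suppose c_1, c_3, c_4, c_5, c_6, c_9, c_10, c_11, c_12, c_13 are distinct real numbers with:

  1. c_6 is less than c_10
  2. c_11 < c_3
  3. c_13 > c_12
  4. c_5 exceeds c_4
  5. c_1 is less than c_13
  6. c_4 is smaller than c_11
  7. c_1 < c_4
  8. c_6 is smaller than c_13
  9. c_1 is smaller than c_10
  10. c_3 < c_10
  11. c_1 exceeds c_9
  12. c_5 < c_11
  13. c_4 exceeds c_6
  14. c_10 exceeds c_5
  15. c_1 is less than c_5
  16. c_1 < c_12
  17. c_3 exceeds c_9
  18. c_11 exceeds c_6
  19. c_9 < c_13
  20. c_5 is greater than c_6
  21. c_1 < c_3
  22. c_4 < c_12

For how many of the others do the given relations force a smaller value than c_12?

4

Directly below c_12: c_1, c_4.
One step further: c_9, c_6 (4 so far).
No other element is forced below c_12 by the given relations, so the count is 4.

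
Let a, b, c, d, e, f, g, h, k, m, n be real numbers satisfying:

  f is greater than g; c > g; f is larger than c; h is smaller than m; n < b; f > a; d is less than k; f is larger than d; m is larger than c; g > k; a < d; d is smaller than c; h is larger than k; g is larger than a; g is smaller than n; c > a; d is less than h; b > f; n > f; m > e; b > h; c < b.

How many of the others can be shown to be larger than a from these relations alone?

9

From a the given relations immediately reach d, g, c, f.
From those, k, h, n, b, m — 9 in total.
Nothing else is reachable above a; 9 in all.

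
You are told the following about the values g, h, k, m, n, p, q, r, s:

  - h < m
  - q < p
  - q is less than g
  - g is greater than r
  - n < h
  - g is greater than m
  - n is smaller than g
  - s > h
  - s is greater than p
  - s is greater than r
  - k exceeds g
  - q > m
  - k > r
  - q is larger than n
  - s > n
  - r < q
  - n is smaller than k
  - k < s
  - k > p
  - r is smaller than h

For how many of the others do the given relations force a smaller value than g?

From g the given relations immediately reach r, n, m, q.
From those, h — 5 in total.
No other element is forced below g by the given relations, so the count is 5.

5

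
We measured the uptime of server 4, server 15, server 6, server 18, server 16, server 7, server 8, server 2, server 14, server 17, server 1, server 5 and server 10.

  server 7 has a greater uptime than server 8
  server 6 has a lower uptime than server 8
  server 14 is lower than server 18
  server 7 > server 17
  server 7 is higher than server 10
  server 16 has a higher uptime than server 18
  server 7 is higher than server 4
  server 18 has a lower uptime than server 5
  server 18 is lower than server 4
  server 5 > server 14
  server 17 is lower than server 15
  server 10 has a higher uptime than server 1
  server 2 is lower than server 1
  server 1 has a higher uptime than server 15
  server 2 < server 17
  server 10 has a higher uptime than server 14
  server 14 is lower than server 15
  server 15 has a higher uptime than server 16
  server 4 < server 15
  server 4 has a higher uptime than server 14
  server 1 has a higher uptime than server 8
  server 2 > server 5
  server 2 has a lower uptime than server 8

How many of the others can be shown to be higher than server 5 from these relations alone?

7

From server 5 the given relations immediately reach server 2.
From those, server 17, server 8, server 1 — 4 in total.
From those, server 15, server 10, server 7 — 7 in total.
No other element is forced above server 5 by the given relations, so the count is 7.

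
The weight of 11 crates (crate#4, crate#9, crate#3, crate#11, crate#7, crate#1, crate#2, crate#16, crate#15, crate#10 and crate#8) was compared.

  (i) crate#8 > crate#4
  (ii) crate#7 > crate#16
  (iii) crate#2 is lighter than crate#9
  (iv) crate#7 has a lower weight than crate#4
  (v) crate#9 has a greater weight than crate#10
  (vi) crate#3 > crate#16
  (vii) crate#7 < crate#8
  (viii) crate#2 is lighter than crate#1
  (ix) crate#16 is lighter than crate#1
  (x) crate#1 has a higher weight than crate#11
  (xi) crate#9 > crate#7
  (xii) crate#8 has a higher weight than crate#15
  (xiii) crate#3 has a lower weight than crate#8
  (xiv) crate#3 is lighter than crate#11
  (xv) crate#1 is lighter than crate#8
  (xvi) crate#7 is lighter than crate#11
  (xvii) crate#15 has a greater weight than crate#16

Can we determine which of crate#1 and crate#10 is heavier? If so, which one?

Following every chain through crate#10: above crate#10 we get crate#9.
crate#1 is not reached, and no chain runs the other way from crate#1 to crate#10.
So the given relations leave the order of crate#10 and crate#1 undetermined.

undetermined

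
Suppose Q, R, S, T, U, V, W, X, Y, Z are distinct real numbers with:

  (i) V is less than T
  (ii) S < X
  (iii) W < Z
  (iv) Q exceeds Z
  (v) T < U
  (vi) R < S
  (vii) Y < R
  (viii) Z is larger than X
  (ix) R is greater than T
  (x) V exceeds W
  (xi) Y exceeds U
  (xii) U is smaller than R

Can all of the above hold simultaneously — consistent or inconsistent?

consistent

Every relation is compatible with W < V < T < U < Y < R < S < X < Z < Q; the set is consistent.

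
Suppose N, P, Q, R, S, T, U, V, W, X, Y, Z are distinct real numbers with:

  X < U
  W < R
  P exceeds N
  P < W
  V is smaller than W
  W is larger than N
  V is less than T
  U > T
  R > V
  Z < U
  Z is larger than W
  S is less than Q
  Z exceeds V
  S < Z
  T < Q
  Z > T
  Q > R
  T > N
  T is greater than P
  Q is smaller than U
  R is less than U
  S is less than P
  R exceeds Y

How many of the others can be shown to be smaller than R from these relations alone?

6

From R the given relations immediately reach Y, V, W.
From those, N, P — 5 in total.
From those, S — 6 in total.
No other element is forced below R by the given relations, so the count is 6.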